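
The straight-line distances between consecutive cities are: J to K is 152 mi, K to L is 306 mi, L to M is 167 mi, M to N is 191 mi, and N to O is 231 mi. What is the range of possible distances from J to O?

The maximum is all hops collinear in one direction: 152 + 306 + 167 + 191 + 231 = 1047.
The longest hop is 306; the others sum to 741. Since 306 ≤ 741, the path can fold back on itself completely, so the minimum distance is 0.

0 ≤ JO ≤ 1047 mi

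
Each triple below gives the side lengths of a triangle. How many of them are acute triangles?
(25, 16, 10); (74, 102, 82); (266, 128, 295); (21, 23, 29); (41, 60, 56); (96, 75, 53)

(25,16,10): 10²+16² = 356 < 625 = 25² → obtuse
(74,102,82): 74²+82² = 12200 > 10404 = 102² → acute
(266,128,295): 128²+266² = 87140 > 87025 = 295² → acute
(21,23,29): 21²+23² = 970 > 841 = 29² → acute
(41,60,56): 41²+56² = 4817 > 3600 = 60² → acute
(96,75,53): 53²+75² = 8434 < 9216 = 96² → obtuse
4 of the 6 are acute.

4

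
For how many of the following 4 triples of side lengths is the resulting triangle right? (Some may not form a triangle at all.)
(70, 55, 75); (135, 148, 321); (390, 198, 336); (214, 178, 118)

(70,55,75): 55²+70² = 7925 > 5625 = 75² → acute
(135,148,321): 135+148 ≤ 321, not a triangle
(390,198,336): 198²+336² = 152100 = 390² → right
(214,178,118): 118²+178² = 45608 < 45796 = 214² → obtuse
1 of the 4 is right.

1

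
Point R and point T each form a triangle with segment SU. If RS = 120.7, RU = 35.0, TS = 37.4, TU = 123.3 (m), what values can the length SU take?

85.9 < SU < 155.7

From triangle RSU: |120.7 − 35.0| < SU < 120.7 + 35.0, i.e. 85.7 < SU < 155.7.
From triangle TSU: 85.9 < SU < 160.7.
Both must hold, so SU lies in the intersection.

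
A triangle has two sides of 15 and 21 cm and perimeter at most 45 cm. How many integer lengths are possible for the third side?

Triangle inequality: 6 < x < 36. Perimeter ≤ 45 gives x ≤ 45 − 15 − 21 = 9.
So 6 < x ≤ 9; integers 7 through 9: 3 values.

3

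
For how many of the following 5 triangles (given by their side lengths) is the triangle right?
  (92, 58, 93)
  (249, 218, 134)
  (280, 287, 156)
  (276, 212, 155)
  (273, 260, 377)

1

(92,58,93): 58²+92² = 11828 > 8649 = 93² → acute
(249,218,134): 134²+218² = 65480 > 62001 = 249² → acute
(280,287,156): 156²+280² = 102736 > 82369 = 287² → acute
(276,212,155): 155²+212² = 68969 < 76176 = 276² → obtuse
(273,260,377): 260²+273² = 142129 = 377² → right
1 of the 5 is right.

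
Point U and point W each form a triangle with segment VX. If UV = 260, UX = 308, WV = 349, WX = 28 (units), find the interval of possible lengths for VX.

From triangle UVX: |260 − 308| < VX < 260 + 308, i.e. 48 < VX < 568.
From triangle WVX: 321 < VX < 377.
Both must hold, so VX lies in the intersection.

321 < VX < 377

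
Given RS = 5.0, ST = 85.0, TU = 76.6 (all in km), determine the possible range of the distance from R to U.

3.4 ≤ RU ≤ 166.6 km

The maximum is all hops collinear in one direction: 5.0 + 85.0 + 76.6 = 166.6.
The longest hop is 85.0; the others sum to 81.6. Folding the others back against it leaves at least 85.0 − 81.6 = 3.4.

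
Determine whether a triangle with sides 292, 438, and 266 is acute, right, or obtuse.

obtuse

Compare the square of the longest side to the sum of squares of the other two: 266² + 292² = 156020 < 191844 = 438².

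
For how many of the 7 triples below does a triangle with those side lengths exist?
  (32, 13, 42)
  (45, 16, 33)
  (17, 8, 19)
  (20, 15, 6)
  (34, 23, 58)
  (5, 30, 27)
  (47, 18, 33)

6

(13,32,42): 13+32 > 42 → valid
(16,33,45): 16+33 > 45 → valid
(8,17,19): 8+17 > 19 → valid
(6,15,20): 6+15 > 20 → valid
(23,34,58): 23+34 ≤ 58 → not valid
(5,27,30): 5+27 > 30 → valid
(18,33,47): 18+33 > 47 → valid
6 of the 7 triples form a triangle.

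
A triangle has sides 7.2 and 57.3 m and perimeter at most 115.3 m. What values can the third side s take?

Triangle inequality alone gives 50.1 < s < 64.5.
The perimeter condition gives s ≤ 115.3 − 7.2 − 57.3 = 50.8.
Intersecting the two: 50.1 < s ≤ 50.8.

50.1 < s ≤ 50.8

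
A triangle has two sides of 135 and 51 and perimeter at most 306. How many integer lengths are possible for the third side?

36

Triangle inequality: 84 < x < 186. Perimeter ≤ 306 gives x ≤ 306 − 135 − 51 = 120.
So 84 < x ≤ 120; integers 85 through 120: 36 values.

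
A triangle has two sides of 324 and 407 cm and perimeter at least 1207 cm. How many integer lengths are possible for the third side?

Triangle inequality: 83 < x < 731. Perimeter ≥ 1207 gives x ≥ 1207 − 324 − 407 = 476.
So 476 ≤ x < 731; integers 476 through 730: 255 values.

255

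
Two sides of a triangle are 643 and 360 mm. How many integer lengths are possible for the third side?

The third side lies in the open interval (283, 1003).
Integers from 284 to 1002 inclusive: 1002 − 284 + 1 = 719.

719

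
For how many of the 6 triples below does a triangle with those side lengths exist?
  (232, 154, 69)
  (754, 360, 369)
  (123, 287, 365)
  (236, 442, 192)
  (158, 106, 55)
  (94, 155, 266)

(69,154,232): 69+154 ≤ 232 → not valid
(360,369,754): 360+369 ≤ 754 → not valid
(123,287,365): 123+287 > 365 → valid
(192,236,442): 192+236 ≤ 442 → not valid
(55,106,158): 55+106 > 158 → valid
(94,155,266): 94+155 ≤ 266 → not valid
2 of the 6 triples form a triangle.

2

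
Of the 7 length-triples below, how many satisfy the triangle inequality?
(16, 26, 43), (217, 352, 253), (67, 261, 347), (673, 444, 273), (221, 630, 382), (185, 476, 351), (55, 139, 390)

3

(16,26,43): 16+26 ≤ 43 → not valid
(217,253,352): 217+253 > 352 → valid
(67,261,347): 67+261 ≤ 347 → not valid
(273,444,673): 273+444 > 673 → valid
(221,382,630): 221+382 ≤ 630 → not valid
(185,351,476): 185+351 > 476 → valid
(55,139,390): 55+139 ≤ 390 → not valid
3 of the 7 triples form a triangle.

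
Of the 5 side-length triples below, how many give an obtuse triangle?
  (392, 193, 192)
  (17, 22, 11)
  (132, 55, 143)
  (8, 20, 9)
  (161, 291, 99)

1

(392,193,192): 192+193 ≤ 392, not a triangle
(17,22,11): 11²+17² = 410 < 484 = 22² → obtuse
(132,55,143): 55²+132² = 20449 = 143² → right
(8,20,9): 8+9 ≤ 20, not a triangle
(161,291,99): 99+161 ≤ 291, not a triangle
1 of the 5 is obtuse.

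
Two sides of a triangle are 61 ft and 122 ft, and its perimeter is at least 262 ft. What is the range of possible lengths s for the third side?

79 ≤ s < 183

Triangle inequality alone gives 61 < s < 183.
The perimeter condition gives s ≥ 262 − 61 − 122 = 79.
Intersecting the two: 79 ≤ s < 183.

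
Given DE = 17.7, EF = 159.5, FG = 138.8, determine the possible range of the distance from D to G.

3.0 ≤ DG ≤ 316.0

The maximum is all hops collinear in one direction: 17.7 + 159.5 + 138.8 = 316.0.
The longest hop is 159.5; the others sum to 156.5. Folding the others back against it leaves at least 159.5 − 156.5 = 3.0.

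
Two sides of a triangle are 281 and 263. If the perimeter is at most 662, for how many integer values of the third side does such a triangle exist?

Triangle inequality: 18 < x < 544. Perimeter ≤ 662 gives x ≤ 662 − 281 − 263 = 118.
So 18 < x ≤ 118; integers 19 through 118: 100 values.

100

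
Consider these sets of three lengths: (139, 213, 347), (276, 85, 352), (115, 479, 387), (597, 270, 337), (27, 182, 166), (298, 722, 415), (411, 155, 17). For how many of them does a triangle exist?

(139,213,347): 139+213 > 347 → valid
(85,276,352): 85+276 > 352 → valid
(115,387,479): 115+387 > 479 → valid
(270,337,597): 270+337 > 597 → valid
(27,166,182): 27+166 > 182 → valid
(298,415,722): 298+415 ≤ 722 → not valid
(17,155,411): 17+155 ≤ 411 → not valid
5 of the 7 triples form a triangle.

5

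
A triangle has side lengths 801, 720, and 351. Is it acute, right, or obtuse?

right

Compare the square of the longest side to the sum of squares of the other two: 351² + 720² = 641601 = 801².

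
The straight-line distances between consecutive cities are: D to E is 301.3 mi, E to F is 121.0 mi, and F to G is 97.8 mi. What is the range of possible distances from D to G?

The maximum is all hops collinear in one direction: 301.3 + 121.0 + 97.8 = 520.1.
The longest hop is 301.3; the others sum to 218.8. Folding the others back against it leaves at least 301.3 − 218.8 = 82.5.

82.5 ≤ DG ≤ 520.1 mi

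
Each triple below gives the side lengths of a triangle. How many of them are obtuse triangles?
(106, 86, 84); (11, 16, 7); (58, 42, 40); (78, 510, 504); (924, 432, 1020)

(106,86,84): 84²+86² = 14452 > 11236 = 106² → acute
(11,16,7): 7²+11² = 170 < 256 = 16² → obtuse
(58,42,40): 40²+42² = 3364 = 58² → right
(78,510,504): 78²+504² = 260100 = 510² → right
(924,432,1020): 432²+924² = 1040400 = 1020² → right
1 of the 5 is obtuse.

1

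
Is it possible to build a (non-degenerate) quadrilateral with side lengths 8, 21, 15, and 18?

Yes

A quadrilateral exists iff every side is shorter than the sum of the others — equivalently, the longest side is less than the sum of the rest.
Longest side 21 < 41 (sum of the remaining 3), so yes.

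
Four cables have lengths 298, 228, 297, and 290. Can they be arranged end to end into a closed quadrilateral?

Yes

A quadrilateral exists iff every side is shorter than the sum of the others — equivalently, the longest side is less than the sum of the rest.
Longest side 298 < 815 (sum of the remaining 3), so yes.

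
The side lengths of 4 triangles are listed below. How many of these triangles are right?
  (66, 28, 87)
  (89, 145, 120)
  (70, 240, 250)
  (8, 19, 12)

1

(66,28,87): 28²+66² = 5140 < 7569 = 87² → obtuse
(89,145,120): 89²+120² = 22321 > 21025 = 145² → acute
(70,240,250): 70²+240² = 62500 = 250² → right
(8,19,12): 8²+12² = 208 < 361 = 19² → obtuse
1 of the 4 is right.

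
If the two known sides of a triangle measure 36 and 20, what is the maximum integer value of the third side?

The third side must be strictly less than 36 + 20 = 56.
The largest integer below 56 is 55.

55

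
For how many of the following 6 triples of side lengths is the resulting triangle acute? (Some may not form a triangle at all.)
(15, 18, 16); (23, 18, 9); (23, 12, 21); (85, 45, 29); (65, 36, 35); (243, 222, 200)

(15,18,16): 15²+16² = 481 > 324 = 18² → acute
(23,18,9): 9²+18² = 405 < 529 = 23² → obtuse
(23,12,21): 12²+21² = 585 > 529 = 23² → acute
(85,45,29): 29+45 ≤ 85, not a triangle
(65,36,35): 35²+36² = 2521 < 4225 = 65² → obtuse
(243,222,200): 200²+222² = 89284 > 59049 = 243² → acute
3 of the 6 are acute.

3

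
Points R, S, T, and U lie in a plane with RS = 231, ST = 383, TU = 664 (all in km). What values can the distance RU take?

50 ≤ RU ≤ 1278 km

The maximum is all hops collinear in one direction: 231 + 383 + 664 = 1278.
The longest hop is 664; the others sum to 614. Folding the others back against it leaves at least 664 − 614 = 50.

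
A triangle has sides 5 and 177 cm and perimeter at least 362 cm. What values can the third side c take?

Triangle inequality alone gives 172 < c < 182.
The perimeter condition gives c ≥ 362 − 5 − 177 = 180.
Intersecting the two: 180 ≤ c < 182.

180 ≤ c < 182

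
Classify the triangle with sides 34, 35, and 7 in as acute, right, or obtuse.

Compare the square of the longest side to the sum of squares of the other two: 7² + 34² = 1205 < 1225 = 35².

obtuse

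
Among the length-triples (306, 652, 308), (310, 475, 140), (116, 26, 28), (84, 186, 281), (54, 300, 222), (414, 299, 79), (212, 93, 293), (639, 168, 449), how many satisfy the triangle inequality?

1

(306,308,652): 306+308 ≤ 652 → not valid
(140,310,475): 140+310 ≤ 475 → not valid
(26,28,116): 26+28 ≤ 116 → not valid
(84,186,281): 84+186 ≤ 281 → not valid
(54,222,300): 54+222 ≤ 300 → not valid
(79,299,414): 79+299 ≤ 414 → not valid
(93,212,293): 93+212 > 293 → valid
(168,449,639): 168+449 ≤ 639 → not valid
1 of the 8 triples forms a triangle.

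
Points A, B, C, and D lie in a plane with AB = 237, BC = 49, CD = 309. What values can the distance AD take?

The maximum is all hops collinear in one direction: 237 + 49 + 309 = 595.
The longest hop is 309; the others sum to 286. Folding the others back against it leaves at least 309 − 286 = 23.

23 ≤ AD ≤ 595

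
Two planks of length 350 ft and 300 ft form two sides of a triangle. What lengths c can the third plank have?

50 < c < 650

By the triangle inequality, c must be less than 350 + 300 = 650 and greater than |350 − 300| = 50.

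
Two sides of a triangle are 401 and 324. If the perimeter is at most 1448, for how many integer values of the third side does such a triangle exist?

Triangle inequality: 77 < x < 725. Perimeter ≤ 1448 gives x ≤ 1448 − 401 − 324 = 723.
So 77 < x ≤ 723; integers 78 through 723: 646 values.

646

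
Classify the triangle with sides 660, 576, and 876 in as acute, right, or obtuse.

right

Compare the square of the longest side to the sum of squares of the other two: 576² + 660² = 767376 = 876².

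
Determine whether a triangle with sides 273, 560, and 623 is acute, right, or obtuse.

Compare the square of the longest side to the sum of squares of the other two: 273² + 560² = 388129 = 623².

right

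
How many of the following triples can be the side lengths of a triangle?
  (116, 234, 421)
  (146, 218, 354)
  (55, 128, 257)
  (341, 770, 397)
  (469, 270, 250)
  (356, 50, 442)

2

(116,234,421): 116+234 ≤ 421 → not valid
(146,218,354): 146+218 > 354 → valid
(55,128,257): 55+128 ≤ 257 → not valid
(341,397,770): 341+397 ≤ 770 → not valid
(250,270,469): 250+270 > 469 → valid
(50,356,442): 50+356 ≤ 442 → not valid
2 of the 6 triples form a triangle.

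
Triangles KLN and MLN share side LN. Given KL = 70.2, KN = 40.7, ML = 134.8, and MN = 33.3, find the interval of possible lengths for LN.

101.5 < LN < 110.9

From triangle KLN: |70.2 − 40.7| < LN < 70.2 + 40.7, i.e. 29.5 < LN < 110.9.
From triangle MLN: 101.5 < LN < 168.1.
Both must hold, so LN lies in the intersection.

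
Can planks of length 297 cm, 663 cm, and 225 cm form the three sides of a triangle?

The longest side is 663, but the other two sum to only 522.
522 < 663, so the triangle inequality fails.

No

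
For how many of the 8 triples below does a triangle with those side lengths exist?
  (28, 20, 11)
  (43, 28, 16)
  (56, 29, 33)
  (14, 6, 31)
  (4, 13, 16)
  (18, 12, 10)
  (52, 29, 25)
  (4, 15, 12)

7

(11,20,28): 11+20 > 28 → valid
(16,28,43): 16+28 > 43 → valid
(29,33,56): 29+33 > 56 → valid
(6,14,31): 6+14 ≤ 31 → not valid
(4,13,16): 4+13 > 16 → valid
(10,12,18): 10+12 > 18 → valid
(25,29,52): 25+29 > 52 → valid
(4,12,15): 4+12 > 15 → valid
7 of the 8 triples form a triangle.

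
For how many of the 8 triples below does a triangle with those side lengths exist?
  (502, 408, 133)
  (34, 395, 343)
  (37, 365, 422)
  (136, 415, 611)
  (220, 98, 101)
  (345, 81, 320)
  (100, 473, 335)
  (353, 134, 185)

2

(133,408,502): 133+408 > 502 → valid
(34,343,395): 34+343 ≤ 395 → not valid
(37,365,422): 37+365 ≤ 422 → not valid
(136,415,611): 136+415 ≤ 611 → not valid
(98,101,220): 98+101 ≤ 220 → not valid
(81,320,345): 81+320 > 345 → valid
(100,335,473): 100+335 ≤ 473 → not valid
(134,185,353): 134+185 ≤ 353 → not valid
2 of the 8 triples form a triangle.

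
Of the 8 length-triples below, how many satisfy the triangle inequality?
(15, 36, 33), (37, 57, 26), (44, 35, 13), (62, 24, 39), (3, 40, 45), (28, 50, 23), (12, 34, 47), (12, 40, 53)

5

(15,33,36): 15+33 > 36 → valid
(26,37,57): 26+37 > 57 → valid
(13,35,44): 13+35 > 44 → valid
(24,39,62): 24+39 > 62 → valid
(3,40,45): 3+40 ≤ 45 → not valid
(23,28,50): 23+28 > 50 → valid
(12,34,47): 12+34 ≤ 47 → not valid
(12,40,53): 12+40 ≤ 53 → not valid
5 of the 8 triples form a triangle.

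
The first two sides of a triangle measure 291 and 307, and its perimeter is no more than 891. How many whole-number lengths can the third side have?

277

Triangle inequality: 16 < x < 598. Perimeter ≤ 891 gives x ≤ 891 − 291 − 307 = 293.
So 16 < x ≤ 293; integers 17 through 293: 277 values.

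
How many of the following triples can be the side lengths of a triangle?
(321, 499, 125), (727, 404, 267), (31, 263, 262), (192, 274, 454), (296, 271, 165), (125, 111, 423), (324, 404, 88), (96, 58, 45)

5

(125,321,499): 125+321 ≤ 499 → not valid
(267,404,727): 267+404 ≤ 727 → not valid
(31,262,263): 31+262 > 263 → valid
(192,274,454): 192+274 > 454 → valid
(165,271,296): 165+271 > 296 → valid
(111,125,423): 111+125 ≤ 423 → not valid
(88,324,404): 88+324 > 404 → valid
(45,58,96): 45+58 > 96 → valid
5 of the 8 triples form a triangle.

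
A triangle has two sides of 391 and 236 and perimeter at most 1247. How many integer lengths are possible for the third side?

465

Triangle inequality: 155 < x < 627. Perimeter ≤ 1247 gives x ≤ 1247 − 391 − 236 = 620.
So 155 < x ≤ 620; integers 156 through 620: 465 values.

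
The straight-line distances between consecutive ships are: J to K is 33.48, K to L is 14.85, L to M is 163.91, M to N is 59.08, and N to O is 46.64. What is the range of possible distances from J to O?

The maximum is all hops collinear in one direction: 33.48 + 14.85 + 163.91 + 59.08 + 46.64 = 317.96.
The longest hop is 163.91; the others sum to 154.05. Folding the others back against it leaves at least 163.91 − 154.05 = 9.86.

9.86 ≤ JO ≤ 317.96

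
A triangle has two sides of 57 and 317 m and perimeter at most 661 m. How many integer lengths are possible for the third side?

27

Triangle inequality: 260 < x < 374. Perimeter ≤ 661 gives x ≤ 661 − 57 − 317 = 287.
So 260 < x ≤ 287; integers 261 through 287: 27 values.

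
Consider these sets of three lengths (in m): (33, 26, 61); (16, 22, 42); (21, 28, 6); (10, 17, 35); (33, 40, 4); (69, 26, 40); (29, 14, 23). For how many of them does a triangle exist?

1

(26,33,61): 26+33 ≤ 61 → not valid
(16,22,42): 16+22 ≤ 42 → not valid
(6,21,28): 6+21 ≤ 28 → not valid
(10,17,35): 10+17 ≤ 35 → not valid
(4,33,40): 4+33 ≤ 40 → not valid
(26,40,69): 26+40 ≤ 69 → not valid
(14,23,29): 14+23 > 29 → valid
1 of the 7 triples forms a triangle.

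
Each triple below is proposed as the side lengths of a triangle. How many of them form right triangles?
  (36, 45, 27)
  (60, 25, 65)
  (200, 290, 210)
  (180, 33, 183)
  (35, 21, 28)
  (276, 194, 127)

(36,45,27): 27²+36² = 2025 = 45² → right
(60,25,65): 25²+60² = 4225 = 65² → right
(200,290,210): 200²+210² = 84100 = 290² → right
(180,33,183): 33²+180² = 33489 = 183² → right
(35,21,28): 21²+28² = 1225 = 35² → right
(276,194,127): 127²+194² = 53765 < 76176 = 276² → obtuse
5 of the 6 are right.

5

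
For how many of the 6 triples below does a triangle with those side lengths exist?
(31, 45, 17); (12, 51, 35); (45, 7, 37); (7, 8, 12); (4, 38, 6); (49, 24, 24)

(17,31,45): 17+31 > 45 → valid
(12,35,51): 12+35 ≤ 51 → not valid
(7,37,45): 7+37 ≤ 45 → not valid
(7,8,12): 7+8 > 12 → valid
(4,6,38): 4+6 ≤ 38 → not valid
(24,24,49): 24+24 ≤ 49 → not valid
2 of the 6 triples form a triangle.

2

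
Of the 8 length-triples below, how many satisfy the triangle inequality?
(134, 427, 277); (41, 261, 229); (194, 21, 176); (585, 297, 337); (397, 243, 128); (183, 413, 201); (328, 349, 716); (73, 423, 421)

(134,277,427): 134+277 ≤ 427 → not valid
(41,229,261): 41+229 > 261 → valid
(21,176,194): 21+176 > 194 → valid
(297,337,585): 297+337 > 585 → valid
(128,243,397): 128+243 ≤ 397 → not valid
(183,201,413): 183+201 ≤ 413 → not valid
(328,349,716): 328+349 ≤ 716 → not valid
(73,421,423): 73+421 > 423 → valid
4 of the 8 triples form a triangle.

4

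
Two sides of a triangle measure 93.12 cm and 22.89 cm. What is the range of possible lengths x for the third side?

By the triangle inequality, x must be less than 93.12 + 22.89 = 116.01 and greater than |93.12 − 22.89| = 70.23.

70.23 < x < 116.01 (cm)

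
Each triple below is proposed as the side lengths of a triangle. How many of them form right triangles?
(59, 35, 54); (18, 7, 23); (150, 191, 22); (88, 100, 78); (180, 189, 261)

1

(59,35,54): 35²+54² = 4141 > 3481 = 59² → acute
(18,7,23): 7²+18² = 373 < 529 = 23² → obtuse
(150,191,22): 22+150 ≤ 191, not a triangle
(88,100,78): 78²+88² = 13828 > 10000 = 100² → acute
(180,189,261): 180²+189² = 68121 = 261² → right
1 of the 5 is right.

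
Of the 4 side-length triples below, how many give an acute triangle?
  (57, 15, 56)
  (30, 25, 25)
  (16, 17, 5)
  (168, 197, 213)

(57,15,56): 15²+56² = 3361 > 3249 = 57² → acute
(30,25,25): 25²+25² = 1250 > 900 = 30² → acute
(16,17,5): 5²+16² = 281 < 289 = 17² → obtuse
(168,197,213): 168²+197² = 67033 > 45369 = 213² → acute
3 of the 4 are acute.

3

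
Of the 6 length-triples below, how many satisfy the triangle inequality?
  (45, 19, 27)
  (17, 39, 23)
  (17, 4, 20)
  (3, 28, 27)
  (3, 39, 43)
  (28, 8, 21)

5

(19,27,45): 19+27 > 45 → valid
(17,23,39): 17+23 > 39 → valid
(4,17,20): 4+17 > 20 → valid
(3,27,28): 3+27 > 28 → valid
(3,39,43): 3+39 ≤ 43 → not valid
(8,21,28): 8+21 > 28 → valid
5 of the 6 triples form a triangle.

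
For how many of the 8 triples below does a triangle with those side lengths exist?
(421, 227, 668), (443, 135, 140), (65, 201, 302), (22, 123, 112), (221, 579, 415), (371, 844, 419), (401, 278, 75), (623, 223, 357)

2

(227,421,668): 227+421 ≤ 668 → not valid
(135,140,443): 135+140 ≤ 443 → not valid
(65,201,302): 65+201 ≤ 302 → not valid
(22,112,123): 22+112 > 123 → valid
(221,415,579): 221+415 > 579 → valid
(371,419,844): 371+419 ≤ 844 → not valid
(75,278,401): 75+278 ≤ 401 → not valid
(223,357,623): 223+357 ≤ 623 → not valid
2 of the 8 triples form a triangle.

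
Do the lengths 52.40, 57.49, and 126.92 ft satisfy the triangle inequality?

The longest side is 126.92, but the other two sum to only 109.89.
109.89 < 126.92, so the triangle inequality fails.

No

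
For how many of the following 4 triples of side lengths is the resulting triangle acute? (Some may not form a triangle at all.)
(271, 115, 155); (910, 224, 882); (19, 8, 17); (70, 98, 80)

(271,115,155): 115+155 ≤ 271, not a triangle
(910,224,882): 224²+882² = 828100 = 910² → right
(19,8,17): 8²+17² = 353 < 361 = 19² → obtuse
(70,98,80): 70²+80² = 11300 > 9604 = 98² → acute
1 of the 4 is acute.

1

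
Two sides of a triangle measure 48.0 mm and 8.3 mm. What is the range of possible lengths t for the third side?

39.7 < t < 56.3 (mm)

By the triangle inequality, t must be less than 48.0 + 8.3 = 56.3 and greater than |48.0 − 8.3| = 39.7.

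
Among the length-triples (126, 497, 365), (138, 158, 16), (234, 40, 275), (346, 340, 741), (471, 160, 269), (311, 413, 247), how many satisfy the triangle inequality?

1

(126,365,497): 126+365 ≤ 497 → not valid
(16,138,158): 16+138 ≤ 158 → not valid
(40,234,275): 40+234 ≤ 275 → not valid
(340,346,741): 340+346 ≤ 741 → not valid
(160,269,471): 160+269 ≤ 471 → not valid
(247,311,413): 247+311 > 413 → valid
1 of the 6 triples forms a triangle.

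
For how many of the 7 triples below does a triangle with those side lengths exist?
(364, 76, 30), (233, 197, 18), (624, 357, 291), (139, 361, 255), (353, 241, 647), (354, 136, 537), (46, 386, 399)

(30,76,364): 30+76 ≤ 364 → not valid
(18,197,233): 18+197 ≤ 233 → not valid
(291,357,624): 291+357 > 624 → valid
(139,255,361): 139+255 > 361 → valid
(241,353,647): 241+353 ≤ 647 → not valid
(136,354,537): 136+354 ≤ 537 → not valid
(46,386,399): 46+386 > 399 → valid
3 of the 7 triples form a triangle.

3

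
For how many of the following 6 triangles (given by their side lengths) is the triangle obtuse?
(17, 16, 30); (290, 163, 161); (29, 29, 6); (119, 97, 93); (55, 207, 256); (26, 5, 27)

(17,16,30): 16²+17² = 545 < 900 = 30² → obtuse
(290,163,161): 161²+163² = 52490 < 84100 = 290² → obtuse
(29,29,6): 6²+29² = 877 > 841 = 29² → acute
(119,97,93): 93²+97² = 18058 > 14161 = 119² → acute
(55,207,256): 55²+207² = 45874 < 65536 = 256² → obtuse
(26,5,27): 5²+26² = 701 < 729 = 27² → obtuse
4 of the 6 are obtuse.

4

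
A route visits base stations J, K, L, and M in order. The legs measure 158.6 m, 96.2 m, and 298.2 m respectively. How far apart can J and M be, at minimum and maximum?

The maximum is all hops collinear in one direction: 158.6 + 96.2 + 298.2 = 553.0.
The longest hop is 298.2; the others sum to 254.8. Folding the others back against it leaves at least 298.2 − 254.8 = 43.4.

43.4 ≤ JM ≤ 553.0 m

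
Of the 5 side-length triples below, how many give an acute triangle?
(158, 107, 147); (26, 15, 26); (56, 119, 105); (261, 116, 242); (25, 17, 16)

3

(158,107,147): 107²+147² = 33058 > 24964 = 158² → acute
(26,15,26): 15²+26² = 901 > 676 = 26² → acute
(56,119,105): 56²+105² = 14161 = 119² → right
(261,116,242): 116²+242² = 72020 > 68121 = 261² → acute
(25,17,16): 16²+17² = 545 < 625 = 25² → obtuse
3 of the 5 are acute.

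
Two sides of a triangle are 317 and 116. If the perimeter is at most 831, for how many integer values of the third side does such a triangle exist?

197

Triangle inequality: 201 < x < 433. Perimeter ≤ 831 gives x ≤ 831 − 317 − 116 = 398.
So 201 < x ≤ 398; integers 202 through 398: 197 values.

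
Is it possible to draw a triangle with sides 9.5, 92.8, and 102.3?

The two shorter sides sum to 102.3, exactly equal to the longest side 102.3.
That gives only a degenerate (flat) triangle — the inequality must be strict.

No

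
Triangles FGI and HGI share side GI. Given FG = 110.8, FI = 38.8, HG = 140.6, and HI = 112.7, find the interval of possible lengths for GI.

72.0 < GI < 149.6

From triangle FGI: |110.8 − 38.8| < GI < 110.8 + 38.8, i.e. 72.0 < GI < 149.6.
From triangle HGI: 27.9 < GI < 253.3.
Both must hold, so GI lies in the intersection.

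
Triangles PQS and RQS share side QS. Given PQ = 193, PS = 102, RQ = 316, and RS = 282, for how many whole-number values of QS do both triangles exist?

From triangle PQS: 91 < QS < 295.
From triangle RQS: 34 < QS < 598.
Intersection: 91 < QS < 295, so integers 92 through 294: 203 values.

203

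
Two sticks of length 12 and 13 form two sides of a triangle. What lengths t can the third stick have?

1 < t < 25

By the triangle inequality, t must be less than 12 + 13 = 25 and greater than |12 − 13| = 1.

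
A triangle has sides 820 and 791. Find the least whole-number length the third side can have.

The third side must be strictly greater than |820 − 791| = 29.
The smallest integer above 29 is 30.

30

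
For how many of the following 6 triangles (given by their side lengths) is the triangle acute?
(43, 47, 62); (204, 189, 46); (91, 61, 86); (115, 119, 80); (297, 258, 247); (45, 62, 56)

5

(43,47,62): 43²+47² = 4058 > 3844 = 62² → acute
(204,189,46): 46²+189² = 37837 < 41616 = 204² → obtuse
(91,61,86): 61²+86² = 11117 > 8281 = 91² → acute
(115,119,80): 80²+115² = 19625 > 14161 = 119² → acute
(297,258,247): 247²+258² = 127573 > 88209 = 297² → acute
(45,62,56): 45²+56² = 5161 > 3844 = 62² → acute
5 of the 6 are acute.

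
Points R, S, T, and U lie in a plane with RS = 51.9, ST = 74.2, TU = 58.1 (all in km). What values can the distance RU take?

0 ≤ RU ≤ 184.2 km

The maximum is all hops collinear in one direction: 51.9 + 74.2 + 58.1 = 184.2.
The longest hop is 74.2; the others sum to 110.0. Since 74.2 ≤ 110.0, the path can fold back on itself completely, so the minimum distance is 0.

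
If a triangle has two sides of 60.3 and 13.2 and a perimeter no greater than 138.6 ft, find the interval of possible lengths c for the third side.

Triangle inequality alone gives 47.1 < c < 73.5.
The perimeter condition gives c ≤ 138.6 − 60.3 − 13.2 = 65.1.
Intersecting the two: 47.1 < c ≤ 65.1.

47.1 < c ≤ 65.1 ft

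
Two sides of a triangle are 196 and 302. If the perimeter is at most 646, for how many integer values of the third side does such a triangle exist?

42

Triangle inequality: 106 < x < 498. Perimeter ≤ 646 gives x ≤ 646 − 196 − 302 = 148.
So 106 < x ≤ 148; integers 107 through 148: 42 values.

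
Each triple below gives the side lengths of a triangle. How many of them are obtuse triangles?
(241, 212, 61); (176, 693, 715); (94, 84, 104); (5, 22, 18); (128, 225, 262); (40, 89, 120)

(241,212,61): 61²+212² = 48665 < 58081 = 241² → obtuse
(176,693,715): 176²+693² = 511225 = 715² → right
(94,84,104): 84²+94² = 15892 > 10816 = 104² → acute
(5,22,18): 5²+18² = 349 < 484 = 22² → obtuse
(128,225,262): 128²+225² = 67009 < 68644 = 262² → obtuse
(40,89,120): 40²+89² = 9521 < 14400 = 120² → obtuse
4 of the 6 are obtuse.

4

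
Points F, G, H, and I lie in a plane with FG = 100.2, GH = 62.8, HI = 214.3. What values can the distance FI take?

The maximum is all hops collinear in one direction: 100.2 + 62.8 + 214.3 = 377.3.
The longest hop is 214.3; the others sum to 163.0. Folding the others back against it leaves at least 214.3 − 163.0 = 51.3.

51.3 ≤ FI ≤ 377.3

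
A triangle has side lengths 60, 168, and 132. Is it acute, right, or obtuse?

Compare the square of the longest side to the sum of squares of the other two: 60² + 132² = 21024 < 28224 = 168².

obtuse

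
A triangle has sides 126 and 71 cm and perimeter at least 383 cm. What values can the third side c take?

Triangle inequality alone gives 55 < c < 197.
The perimeter condition gives c ≥ 383 − 126 − 71 = 186.
Intersecting the two: 186 ≤ c < 197.

186 ≤ c < 197 cm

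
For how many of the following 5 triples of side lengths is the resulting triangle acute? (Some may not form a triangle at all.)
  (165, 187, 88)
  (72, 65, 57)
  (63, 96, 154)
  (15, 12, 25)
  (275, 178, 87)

(165,187,88): 88²+165² = 34969 = 187² → right
(72,65,57): 57²+65² = 7474 > 5184 = 72² → acute
(63,96,154): 63²+96² = 13185 < 23716 = 154² → obtuse
(15,12,25): 12²+15² = 369 < 625 = 25² → obtuse
(275,178,87): 87+178 ≤ 275, not a triangle
1 of the 5 is acute.

1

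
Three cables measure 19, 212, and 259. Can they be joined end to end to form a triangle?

No

The longest side is 259, but the other two sum to only 231.
231 < 259, so the triangle inequality fails.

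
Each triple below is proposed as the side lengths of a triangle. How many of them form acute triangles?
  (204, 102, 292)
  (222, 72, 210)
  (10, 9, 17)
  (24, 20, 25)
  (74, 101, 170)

1

(204,102,292): 102²+204² = 52020 < 85264 = 292² → obtuse
(222,72,210): 72²+210² = 49284 = 222² → right
(10,9,17): 9²+10² = 181 < 289 = 17² → obtuse
(24,20,25): 20²+24² = 976 > 625 = 25² → acute
(74,101,170): 74²+101² = 15677 < 28900 = 170² → obtuse
1 of the 5 is acute.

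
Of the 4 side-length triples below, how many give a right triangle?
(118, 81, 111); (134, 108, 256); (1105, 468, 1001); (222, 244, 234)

(118,81,111): 81²+111² = 18882 > 13924 = 118² → acute
(134,108,256): 108+134 ≤ 256, not a triangle
(1105,468,1001): 468²+1001² = 1221025 = 1105² → right
(222,244,234): 222²+234² = 104040 > 59536 = 244² → acute
1 of the 4 is right.

1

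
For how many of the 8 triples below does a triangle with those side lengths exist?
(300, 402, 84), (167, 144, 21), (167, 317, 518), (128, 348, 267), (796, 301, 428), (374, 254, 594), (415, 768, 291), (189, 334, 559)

2

(84,300,402): 84+300 ≤ 402 → not valid
(21,144,167): 21+144 ≤ 167 → not valid
(167,317,518): 167+317 ≤ 518 → not valid
(128,267,348): 128+267 > 348 → valid
(301,428,796): 301+428 ≤ 796 → not valid
(254,374,594): 254+374 > 594 → valid
(291,415,768): 291+415 ≤ 768 → not valid
(189,334,559): 189+334 ≤ 559 → not valid
2 of the 8 triples form a triangle.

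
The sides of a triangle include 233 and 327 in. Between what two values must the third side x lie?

By the triangle inequality, x must be less than 233 + 327 = 560 and greater than |233 − 327| = 94.

94 < x < 560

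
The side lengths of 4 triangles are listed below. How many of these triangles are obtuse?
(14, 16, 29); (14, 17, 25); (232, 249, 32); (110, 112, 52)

3

(14,16,29): 14²+16² = 452 < 841 = 29² → obtuse
(14,17,25): 14²+17² = 485 < 625 = 25² → obtuse
(232,249,32): 32²+232² = 54848 < 62001 = 249² → obtuse
(110,112,52): 52²+110² = 14804 > 12544 = 112² → acute
3 of the 4 are obtuse.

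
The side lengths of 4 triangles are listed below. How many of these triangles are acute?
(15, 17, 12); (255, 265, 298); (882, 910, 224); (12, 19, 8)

2

(15,17,12): 12²+15² = 369 > 289 = 17² → acute
(255,265,298): 255²+265² = 135250 > 88804 = 298² → acute
(882,910,224): 224²+882² = 828100 = 910² → right
(12,19,8): 8²+12² = 208 < 361 = 19² → obtuse
2 of the 4 are acute.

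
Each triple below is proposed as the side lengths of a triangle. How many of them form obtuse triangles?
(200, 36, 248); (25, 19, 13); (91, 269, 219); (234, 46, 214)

3

(200,36,248): 36+200 ≤ 248, not a triangle
(25,19,13): 13²+19² = 530 < 625 = 25² → obtuse
(91,269,219): 91²+219² = 56242 < 72361 = 269² → obtuse
(234,46,214): 46²+214² = 47912 < 54756 = 234² → obtuse
3 of the 4 are obtuse.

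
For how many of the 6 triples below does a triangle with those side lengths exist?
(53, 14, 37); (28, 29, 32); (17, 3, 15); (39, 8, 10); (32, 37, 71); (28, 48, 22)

3

(14,37,53): 14+37 ≤ 53 → not valid
(28,29,32): 28+29 > 32 → valid
(3,15,17): 3+15 > 17 → valid
(8,10,39): 8+10 ≤ 39 → not valid
(32,37,71): 32+37 ≤ 71 → not valid
(22,28,48): 22+28 > 48 → valid
3 of the 6 triples form a triangle.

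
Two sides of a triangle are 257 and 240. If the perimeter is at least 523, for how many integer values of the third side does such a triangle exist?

Triangle inequality: 17 < x < 497. Perimeter ≥ 523 gives x ≥ 523 − 257 − 240 = 26.
So 26 ≤ x < 497; integers 26 through 496: 471 values.

471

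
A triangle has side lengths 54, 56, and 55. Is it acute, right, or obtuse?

Compare the square of the longest side to the sum of squares of the other two: 54² + 55² = 5941 > 3136 = 56².

acute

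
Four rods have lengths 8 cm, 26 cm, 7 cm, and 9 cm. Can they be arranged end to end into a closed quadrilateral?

No

For a quadrilateral, each side must be shorter than the sum of the others.
Here the longest side is 26, but the remaining 3 sides sum to only 24.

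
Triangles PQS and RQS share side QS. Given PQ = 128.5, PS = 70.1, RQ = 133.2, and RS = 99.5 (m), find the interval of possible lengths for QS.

58.4 < QS < 198.6

From triangle PQS: |128.5 − 70.1| < QS < 128.5 + 70.1, i.e. 58.4 < QS < 198.6.
From triangle RQS: 33.7 < QS < 232.7.
Both must hold, so QS lies in the intersection.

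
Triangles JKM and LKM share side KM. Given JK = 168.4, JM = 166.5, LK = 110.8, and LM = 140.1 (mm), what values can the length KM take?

From triangle JKM: |168.4 − 166.5| < KM < 168.4 + 166.5, i.e. 1.9 < KM < 334.9.
From triangle LKM: 29.3 < KM < 250.9.
Both must hold, so KM lies in the intersection.

29.3 < KM < 250.9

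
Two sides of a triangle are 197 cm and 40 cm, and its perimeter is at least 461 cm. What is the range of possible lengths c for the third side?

224 ≤ c < 237

Triangle inequality alone gives 157 < c < 237.
The perimeter condition gives c ≥ 461 − 197 − 40 = 224.
Intersecting the two: 224 ≤ c < 237.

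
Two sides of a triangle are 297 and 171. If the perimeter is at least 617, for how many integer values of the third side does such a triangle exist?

Triangle inequality: 126 < x < 468. Perimeter ≥ 617 gives x ≥ 617 − 297 − 171 = 149.
So 149 ≤ x < 468; integers 149 through 467: 319 values.

319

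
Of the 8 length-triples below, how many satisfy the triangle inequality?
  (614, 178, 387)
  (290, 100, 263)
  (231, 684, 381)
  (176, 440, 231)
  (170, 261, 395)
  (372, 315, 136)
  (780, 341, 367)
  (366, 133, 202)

3

(178,387,614): 178+387 ≤ 614 → not valid
(100,263,290): 100+263 > 290 → valid
(231,381,684): 231+381 ≤ 684 → not valid
(176,231,440): 176+231 ≤ 440 → not valid
(170,261,395): 170+261 > 395 → valid
(136,315,372): 136+315 > 372 → valid
(341,367,780): 341+367 ≤ 780 → not valid
(133,202,366): 133+202 ≤ 366 → not valid
3 of the 8 triples form a triangle.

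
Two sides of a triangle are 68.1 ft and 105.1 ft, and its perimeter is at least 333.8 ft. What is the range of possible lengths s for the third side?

160.6 ≤ s < 173.2 ft

Triangle inequality alone gives 37.0 < s < 173.2.
The perimeter condition gives s ≥ 333.8 − 68.1 − 105.1 = 160.6.
Intersecting the two: 160.6 ≤ s < 173.2.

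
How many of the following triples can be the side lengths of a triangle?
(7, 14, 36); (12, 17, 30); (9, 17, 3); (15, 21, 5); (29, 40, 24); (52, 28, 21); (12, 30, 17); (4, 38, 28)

1

(7,14,36): 7+14 ≤ 36 → not valid
(12,17,30): 12+17 ≤ 30 → not valid
(3,9,17): 3+9 ≤ 17 → not valid
(5,15,21): 5+15 ≤ 21 → not valid
(24,29,40): 24+29 > 40 → valid
(21,28,52): 21+28 ≤ 52 → not valid
(12,17,30): 12+17 ≤ 30 → not valid
(4,28,38): 4+28 ≤ 38 → not valid
1 of the 8 triples forms a triangle.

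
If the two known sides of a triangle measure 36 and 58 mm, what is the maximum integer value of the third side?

93

The third side must be strictly less than 36 + 58 = 94.
The largest integer below 94 is 93.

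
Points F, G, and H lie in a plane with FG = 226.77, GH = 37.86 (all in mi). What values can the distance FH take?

188.91 ≤ FH ≤ 264.63 mi

By the triangle inequality, |226.77 − 37.86| ≤ FH ≤ 226.77 + 37.86.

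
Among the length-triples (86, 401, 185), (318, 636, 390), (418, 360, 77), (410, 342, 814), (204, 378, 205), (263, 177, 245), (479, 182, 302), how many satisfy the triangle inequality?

(86,185,401): 86+185 ≤ 401 → not valid
(318,390,636): 318+390 > 636 → valid
(77,360,418): 77+360 > 418 → valid
(342,410,814): 342+410 ≤ 814 → not valid
(204,205,378): 204+205 > 378 → valid
(177,245,263): 177+245 > 263 → valid
(182,302,479): 182+302 > 479 → valid
5 of the 7 triples form a triangle.

5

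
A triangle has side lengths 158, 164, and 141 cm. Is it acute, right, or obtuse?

acute

Compare the square of the longest side to the sum of squares of the other two: 141² + 158² = 44845 > 26896 = 164².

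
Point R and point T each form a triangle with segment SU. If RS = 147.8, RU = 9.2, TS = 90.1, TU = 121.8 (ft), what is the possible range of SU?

From triangle RSU: |147.8 − 9.2| < SU < 147.8 + 9.2, i.e. 138.6 < SU < 157.0.
From triangle TSU: 31.7 < SU < 211.9.
Both must hold, so SU lies in the intersection.

138.6 < SU < 157.0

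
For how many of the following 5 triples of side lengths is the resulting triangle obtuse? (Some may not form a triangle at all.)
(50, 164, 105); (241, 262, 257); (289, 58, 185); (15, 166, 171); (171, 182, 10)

(50,164,105): 50+105 ≤ 164, not a triangle
(241,262,257): 241²+257² = 124130 > 68644 = 262² → acute
(289,58,185): 58+185 ≤ 289, not a triangle
(15,166,171): 15²+166² = 27781 < 29241 = 171² → obtuse
(171,182,10): 10+171 ≤ 182, not a triangle
1 of the 5 is obtuse.

1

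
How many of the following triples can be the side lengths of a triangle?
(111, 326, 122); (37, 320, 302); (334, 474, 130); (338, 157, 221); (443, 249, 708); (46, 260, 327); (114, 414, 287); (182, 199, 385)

2

(111,122,326): 111+122 ≤ 326 → not valid
(37,302,320): 37+302 > 320 → valid
(130,334,474): 130+334 ≤ 474 → not valid
(157,221,338): 157+221 > 338 → valid
(249,443,708): 249+443 ≤ 708 → not valid
(46,260,327): 46+260 ≤ 327 → not valid
(114,287,414): 114+287 ≤ 414 → not valid
(182,199,385): 182+199 ≤ 385 → not valid
2 of the 8 triples form a triangle.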